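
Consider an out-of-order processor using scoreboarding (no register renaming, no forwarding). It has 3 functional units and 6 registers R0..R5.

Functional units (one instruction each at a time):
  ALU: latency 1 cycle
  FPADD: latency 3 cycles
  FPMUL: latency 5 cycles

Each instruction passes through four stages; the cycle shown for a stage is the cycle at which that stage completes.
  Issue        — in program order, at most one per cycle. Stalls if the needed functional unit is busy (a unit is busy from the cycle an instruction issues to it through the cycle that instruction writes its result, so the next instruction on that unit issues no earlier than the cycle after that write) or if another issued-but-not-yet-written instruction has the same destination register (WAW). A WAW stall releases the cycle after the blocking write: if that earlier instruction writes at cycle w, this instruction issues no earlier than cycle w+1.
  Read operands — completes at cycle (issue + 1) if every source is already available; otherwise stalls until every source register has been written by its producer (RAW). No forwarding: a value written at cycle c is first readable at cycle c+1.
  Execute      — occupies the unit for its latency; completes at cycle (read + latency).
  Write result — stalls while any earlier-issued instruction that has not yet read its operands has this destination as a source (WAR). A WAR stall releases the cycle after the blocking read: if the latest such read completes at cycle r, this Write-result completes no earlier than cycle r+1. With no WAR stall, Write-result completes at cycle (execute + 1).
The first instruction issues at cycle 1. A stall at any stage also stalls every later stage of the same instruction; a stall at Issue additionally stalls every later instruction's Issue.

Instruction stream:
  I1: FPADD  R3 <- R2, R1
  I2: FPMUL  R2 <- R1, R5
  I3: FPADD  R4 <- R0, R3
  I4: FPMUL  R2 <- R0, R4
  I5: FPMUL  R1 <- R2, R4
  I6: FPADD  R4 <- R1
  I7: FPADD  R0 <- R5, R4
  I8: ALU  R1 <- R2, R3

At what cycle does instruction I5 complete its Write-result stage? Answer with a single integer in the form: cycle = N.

[I1] 1/2/5/6
[I2] 2/3/8/9
[I3] 7/8/11/12  (struct: FPADD busy until I1 writes@6)
[I4] 10/13/18/19  (struct: FPMUL busy until I2 writes@9; RAW R4: wait I3 write@12)
[I5] 20/21/26/27  (struct: FPMUL busy until I4 writes@19)
[I6] 21/28/31/32  (RAW R1: wait I5 write@27)
[I7] 33/34/37/38  (struct: FPADD busy until I6 writes@32)
[I8] 34/35/36/37

cycle = 27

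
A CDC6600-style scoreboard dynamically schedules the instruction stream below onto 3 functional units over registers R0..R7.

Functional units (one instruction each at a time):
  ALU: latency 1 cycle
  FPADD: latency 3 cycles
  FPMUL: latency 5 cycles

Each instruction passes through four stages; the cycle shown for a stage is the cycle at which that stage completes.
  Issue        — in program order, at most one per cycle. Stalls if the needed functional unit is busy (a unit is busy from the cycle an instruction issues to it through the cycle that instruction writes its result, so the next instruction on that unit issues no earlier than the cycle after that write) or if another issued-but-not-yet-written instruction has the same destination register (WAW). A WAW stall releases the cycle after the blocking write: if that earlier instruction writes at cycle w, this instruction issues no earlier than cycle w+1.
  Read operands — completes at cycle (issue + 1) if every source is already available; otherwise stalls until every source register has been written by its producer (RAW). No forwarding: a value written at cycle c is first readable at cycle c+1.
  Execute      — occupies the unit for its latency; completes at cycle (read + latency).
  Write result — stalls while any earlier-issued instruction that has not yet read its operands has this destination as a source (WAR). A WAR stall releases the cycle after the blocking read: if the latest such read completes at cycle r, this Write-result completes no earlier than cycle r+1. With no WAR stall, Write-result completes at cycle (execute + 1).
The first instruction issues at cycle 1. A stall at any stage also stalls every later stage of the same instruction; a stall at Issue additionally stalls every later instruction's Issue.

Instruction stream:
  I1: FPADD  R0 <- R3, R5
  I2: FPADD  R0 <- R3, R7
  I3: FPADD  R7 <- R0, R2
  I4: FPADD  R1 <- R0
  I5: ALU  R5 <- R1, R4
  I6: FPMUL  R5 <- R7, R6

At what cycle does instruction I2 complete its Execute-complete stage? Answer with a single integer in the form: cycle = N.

c1: I1 dispatched to FPADD
c2: I1 operands ready
c5: I1 complete
c6: R0←I1
c7: I2 dispatched to FPADD
c8: I2 operands ready
c11: I2 complete
c12: R0←I2
c13: I3 dispatched to FPADD
c14: I3 operands ready
c17: I3 complete
c18: R7←I3
c19: I4 dispatched to FPADD
c20: I4 operands ready · I5 dispatched to ALU
c23: I4 complete
c24: R1←I4
c25: I5 operands ready
c26: I5 complete
c27: R5←I5
c28: I6 dispatched to FPMUL
c29: I6 operands ready
c34: I6 complete
c35: R5←I6

cycle = 11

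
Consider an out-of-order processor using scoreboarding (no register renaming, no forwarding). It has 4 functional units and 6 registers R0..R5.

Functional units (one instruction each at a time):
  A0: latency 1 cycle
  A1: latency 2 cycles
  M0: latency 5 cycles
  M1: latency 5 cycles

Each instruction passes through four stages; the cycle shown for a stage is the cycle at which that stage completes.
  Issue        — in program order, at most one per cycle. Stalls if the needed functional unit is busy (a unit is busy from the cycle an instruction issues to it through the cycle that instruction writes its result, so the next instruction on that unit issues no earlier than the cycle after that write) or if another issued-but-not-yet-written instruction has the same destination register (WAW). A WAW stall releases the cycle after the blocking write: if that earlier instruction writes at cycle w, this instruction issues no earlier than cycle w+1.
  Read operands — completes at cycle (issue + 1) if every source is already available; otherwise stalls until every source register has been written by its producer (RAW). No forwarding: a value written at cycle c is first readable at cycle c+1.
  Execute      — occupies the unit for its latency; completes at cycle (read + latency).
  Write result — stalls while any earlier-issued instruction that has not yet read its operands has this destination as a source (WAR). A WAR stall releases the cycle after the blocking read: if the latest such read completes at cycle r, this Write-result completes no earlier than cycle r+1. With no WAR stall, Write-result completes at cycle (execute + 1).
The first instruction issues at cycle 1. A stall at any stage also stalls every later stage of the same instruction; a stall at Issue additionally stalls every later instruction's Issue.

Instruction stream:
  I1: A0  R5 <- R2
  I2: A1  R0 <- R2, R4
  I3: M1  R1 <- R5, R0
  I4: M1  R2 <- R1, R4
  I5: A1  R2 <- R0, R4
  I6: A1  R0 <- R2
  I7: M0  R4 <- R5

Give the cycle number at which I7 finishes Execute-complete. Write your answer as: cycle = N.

cycle = 34

c1: I1 dispatched to A0
c2: I1 operands ready; I2 dispatched to A1
c3: I1 complete; I2 operands ready; I3 dispatched to M1
c4: R5←I1
c5: I2 complete
c6: R0←I2
c7: I3 operands ready
c12: I3 complete
c13: R1←I3
c14: I4 dispatched to M1
c15: I4 operands ready
c20: I4 complete
c21: R2←I4
c22: I5 dispatched to A1
c23: I5 operands ready
c25: I5 complete
c26: R2←I5
c27: I6 dispatched to A1
c28: I6 operands ready; I7 dispatched to M0
c29: I7 operands ready
c30: I6 complete
c31: R0←I6
c34: I7 complete
c35: R4←I7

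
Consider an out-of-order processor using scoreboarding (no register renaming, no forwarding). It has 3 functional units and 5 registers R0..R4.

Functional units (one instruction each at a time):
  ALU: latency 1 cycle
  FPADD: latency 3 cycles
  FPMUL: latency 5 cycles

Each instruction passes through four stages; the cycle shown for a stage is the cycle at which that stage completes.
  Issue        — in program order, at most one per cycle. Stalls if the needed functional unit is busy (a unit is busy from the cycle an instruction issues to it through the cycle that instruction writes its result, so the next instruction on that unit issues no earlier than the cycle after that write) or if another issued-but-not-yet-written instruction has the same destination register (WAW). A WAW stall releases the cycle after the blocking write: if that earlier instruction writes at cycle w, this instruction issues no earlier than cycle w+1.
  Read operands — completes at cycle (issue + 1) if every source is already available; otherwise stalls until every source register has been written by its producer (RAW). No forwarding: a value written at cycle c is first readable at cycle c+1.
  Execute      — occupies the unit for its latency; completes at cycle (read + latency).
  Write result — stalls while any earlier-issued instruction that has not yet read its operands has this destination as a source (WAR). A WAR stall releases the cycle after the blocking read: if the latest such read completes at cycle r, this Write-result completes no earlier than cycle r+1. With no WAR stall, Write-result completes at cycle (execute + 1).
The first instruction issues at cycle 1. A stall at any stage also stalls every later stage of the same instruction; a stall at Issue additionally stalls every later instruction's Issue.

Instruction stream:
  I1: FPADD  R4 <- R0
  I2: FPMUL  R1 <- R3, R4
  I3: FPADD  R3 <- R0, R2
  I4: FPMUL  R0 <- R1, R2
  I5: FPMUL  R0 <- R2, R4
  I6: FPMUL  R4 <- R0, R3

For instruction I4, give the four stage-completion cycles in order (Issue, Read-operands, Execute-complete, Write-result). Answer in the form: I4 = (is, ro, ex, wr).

I4 = (14, 15, 20, 21)

[1] issue I1 (FPADD)
[2] I1 read-ops; issue I2 (FPMUL)
[5] I1 finished on FPADD
[6] I1→R4
[7] I2 read-ops; issue I3 (FPADD)
[8] I3 read-ops
[11] I3 finished on FPADD
[12] I2 finished on FPMUL; I3→R3
[13] I2→R1
[14] issue I4 (FPMUL)
[15] I4 read-ops
[20] I4 finished on FPMUL
[21] I4→R0
[22] issue I5 (FPMUL)
[23] I5 read-ops
[28] I5 finished on FPMUL
[29] I5→R0
[30] issue I6 (FPMUL)
[31] I6 read-ops
[36] I6 finished on FPMUL
[37] I6→R4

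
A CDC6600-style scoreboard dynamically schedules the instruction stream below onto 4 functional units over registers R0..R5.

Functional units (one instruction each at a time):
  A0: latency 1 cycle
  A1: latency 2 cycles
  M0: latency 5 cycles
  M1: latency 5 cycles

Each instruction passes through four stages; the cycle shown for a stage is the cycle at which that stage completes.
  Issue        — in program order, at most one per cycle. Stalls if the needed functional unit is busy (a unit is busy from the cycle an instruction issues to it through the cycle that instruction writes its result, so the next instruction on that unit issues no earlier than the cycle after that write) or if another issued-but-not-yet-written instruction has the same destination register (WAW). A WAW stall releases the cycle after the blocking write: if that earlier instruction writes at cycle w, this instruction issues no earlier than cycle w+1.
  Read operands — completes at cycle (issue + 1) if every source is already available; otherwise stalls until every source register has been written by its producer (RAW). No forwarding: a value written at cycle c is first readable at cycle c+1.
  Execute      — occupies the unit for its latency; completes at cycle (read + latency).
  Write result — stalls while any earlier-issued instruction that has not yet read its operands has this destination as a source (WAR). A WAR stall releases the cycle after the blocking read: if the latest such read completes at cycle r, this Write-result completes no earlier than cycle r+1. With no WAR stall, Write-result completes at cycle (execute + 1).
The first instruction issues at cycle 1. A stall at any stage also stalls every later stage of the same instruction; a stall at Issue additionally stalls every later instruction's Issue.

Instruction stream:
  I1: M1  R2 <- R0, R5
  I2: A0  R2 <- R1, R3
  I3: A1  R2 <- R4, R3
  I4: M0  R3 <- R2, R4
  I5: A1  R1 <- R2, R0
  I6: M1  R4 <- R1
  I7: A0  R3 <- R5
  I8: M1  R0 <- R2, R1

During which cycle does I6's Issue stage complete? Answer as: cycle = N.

t=1  I1→M1
t=2  I1 RO
t=7  I1 EX
t=8  I1 WR R2
t=9  I2→A0
t=10  I2 RO
t=11  I2 EX
t=12  I2 WR R2
t=13  I3→A1
t=14  I3 RO; I4→M0
t=16  I3 EX
t=17  I3 WR R2
t=18  I4 RO; I5→A1
t=19  I5 RO; I6→M1
t=21  I5 EX
t=22  I5 WR R1
t=23  I4 EX; I6 RO
t=24  I4 WR R3
t=25  I7→A0
t=26  I7 RO
t=27  I7 EX
t=28  I6 EX; I7 WR R3
t=29  I6 WR R4
t=30  I8→M1
t=31  I8 RO
t=36  I8 EX
t=37  I8 WR R0

cycle = 19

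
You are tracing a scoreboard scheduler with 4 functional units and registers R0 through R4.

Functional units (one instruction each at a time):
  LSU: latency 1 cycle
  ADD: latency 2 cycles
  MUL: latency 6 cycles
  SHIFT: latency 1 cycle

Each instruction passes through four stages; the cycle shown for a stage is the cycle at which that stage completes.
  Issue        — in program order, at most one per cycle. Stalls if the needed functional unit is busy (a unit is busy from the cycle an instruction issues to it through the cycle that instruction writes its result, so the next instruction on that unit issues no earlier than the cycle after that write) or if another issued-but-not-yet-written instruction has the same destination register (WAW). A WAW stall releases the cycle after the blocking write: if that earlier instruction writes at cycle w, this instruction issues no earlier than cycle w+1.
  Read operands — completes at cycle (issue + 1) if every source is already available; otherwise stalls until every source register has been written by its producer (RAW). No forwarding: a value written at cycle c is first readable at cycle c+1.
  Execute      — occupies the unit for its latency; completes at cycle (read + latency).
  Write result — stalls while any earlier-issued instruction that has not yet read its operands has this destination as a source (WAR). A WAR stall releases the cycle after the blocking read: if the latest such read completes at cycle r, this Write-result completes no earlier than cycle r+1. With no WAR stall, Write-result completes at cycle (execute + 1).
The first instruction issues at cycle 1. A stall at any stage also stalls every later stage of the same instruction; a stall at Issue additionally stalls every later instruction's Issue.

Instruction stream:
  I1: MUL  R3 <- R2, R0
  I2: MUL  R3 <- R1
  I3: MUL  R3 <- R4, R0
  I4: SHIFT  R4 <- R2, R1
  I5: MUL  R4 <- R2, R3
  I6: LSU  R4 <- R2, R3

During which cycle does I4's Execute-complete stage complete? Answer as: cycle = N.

cycle = 22

1) issue 1, read 2, done 8, write 9
2) issue 10, read 11, done 17, write 18  <struct: MUL busy until I1 writes@9>
3) issue 19, read 20, done 26, write 27  <struct: MUL busy until I2 writes@18>
4) issue 20, read 21, done 22, write 23
5) issue 28, read 29, done 35, write 36  <struct: MUL busy until I3 writes@27>
6) issue 37, read 38, done 39, write 40  <WAW R4: wait I5 write@36>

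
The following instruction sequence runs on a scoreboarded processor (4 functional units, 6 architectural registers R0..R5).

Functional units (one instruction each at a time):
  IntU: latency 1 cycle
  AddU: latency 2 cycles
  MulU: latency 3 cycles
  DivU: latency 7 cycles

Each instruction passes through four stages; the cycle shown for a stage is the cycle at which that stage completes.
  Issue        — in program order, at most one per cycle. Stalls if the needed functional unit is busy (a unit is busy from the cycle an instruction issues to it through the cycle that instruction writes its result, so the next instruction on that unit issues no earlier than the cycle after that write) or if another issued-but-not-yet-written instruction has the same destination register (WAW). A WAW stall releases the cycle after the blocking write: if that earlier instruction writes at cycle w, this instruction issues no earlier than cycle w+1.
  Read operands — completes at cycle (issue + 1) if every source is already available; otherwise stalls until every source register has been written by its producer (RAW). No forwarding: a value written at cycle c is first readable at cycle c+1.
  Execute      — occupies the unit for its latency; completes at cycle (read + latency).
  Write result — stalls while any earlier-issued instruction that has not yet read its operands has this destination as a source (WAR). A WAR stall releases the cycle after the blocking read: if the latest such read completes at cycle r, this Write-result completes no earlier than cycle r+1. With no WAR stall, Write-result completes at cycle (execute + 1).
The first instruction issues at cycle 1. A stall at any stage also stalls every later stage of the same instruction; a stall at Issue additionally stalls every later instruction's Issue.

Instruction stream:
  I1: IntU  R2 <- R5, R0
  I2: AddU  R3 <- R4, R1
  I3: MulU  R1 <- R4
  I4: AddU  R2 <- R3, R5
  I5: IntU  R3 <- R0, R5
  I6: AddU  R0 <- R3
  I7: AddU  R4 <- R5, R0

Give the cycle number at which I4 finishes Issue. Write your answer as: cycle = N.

I1: IS=1 RO=2 EX=3 WR=4
I2: IS=2 RO=3 EX=5 WR=6
I3: IS=3 RO=4 EX=7 WR=8
I4: IS=7 RO=8 EX=10 WR=11  [struct: AddU busy until I2 writes@6]
I5: IS=8 RO=9 EX=10 WR=11
I6: IS=12 RO=13 EX=15 WR=16  [struct: AddU busy until I4 writes@11]
I7: IS=17 RO=18 EX=20 WR=21  [struct: AddU busy until I6 writes@16]

cycle = 7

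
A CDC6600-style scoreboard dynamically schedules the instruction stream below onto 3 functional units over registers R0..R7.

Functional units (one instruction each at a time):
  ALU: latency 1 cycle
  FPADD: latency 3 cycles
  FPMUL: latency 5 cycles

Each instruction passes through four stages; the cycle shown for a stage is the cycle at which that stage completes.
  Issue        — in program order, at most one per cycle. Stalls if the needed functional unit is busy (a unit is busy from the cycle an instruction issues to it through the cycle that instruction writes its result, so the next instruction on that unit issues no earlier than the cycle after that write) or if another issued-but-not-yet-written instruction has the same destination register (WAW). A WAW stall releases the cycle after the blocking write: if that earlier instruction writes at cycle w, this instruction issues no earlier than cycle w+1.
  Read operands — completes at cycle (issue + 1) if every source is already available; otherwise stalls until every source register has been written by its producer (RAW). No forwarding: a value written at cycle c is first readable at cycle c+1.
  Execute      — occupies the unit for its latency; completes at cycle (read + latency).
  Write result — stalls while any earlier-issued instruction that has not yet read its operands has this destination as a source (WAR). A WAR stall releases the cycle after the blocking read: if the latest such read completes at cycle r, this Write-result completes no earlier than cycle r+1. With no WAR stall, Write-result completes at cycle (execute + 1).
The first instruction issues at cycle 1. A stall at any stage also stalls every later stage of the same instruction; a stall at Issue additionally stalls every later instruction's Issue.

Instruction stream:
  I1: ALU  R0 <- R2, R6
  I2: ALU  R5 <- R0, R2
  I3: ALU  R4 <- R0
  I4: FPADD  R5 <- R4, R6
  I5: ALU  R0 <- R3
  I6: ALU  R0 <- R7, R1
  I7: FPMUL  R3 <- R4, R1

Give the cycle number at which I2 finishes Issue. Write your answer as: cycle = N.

cycle 1: issue I1 (ALU)
cycle 2: I1 read-ops
cycle 3: I1 finished on ALU
cycle 4: I1→R0
cycle 5: issue I2 (ALU)
cycle 6: I2 read-ops
cycle 7: I2 finished on ALU
cycle 8: I2→R5
cycle 9: issue I3 (ALU)
cycle 10: I3 read-ops | issue I4 (FPADD)
cycle 11: I3 finished on ALU
cycle 12: I3→R4
cycle 13: I4 read-ops | issue I5 (ALU)
cycle 14: I5 read-ops
cycle 15: I5 finished on ALU
cycle 16: I4 finished on FPADD | I5→R0
cycle 17: I4→R5 | issue I6 (ALU)
cycle 18: I6 read-ops | issue I7 (FPMUL)
cycle 19: I6 finished on ALU | I7 read-ops
cycle 20: I6→R0
cycle 24: I7 finished on FPMUL
cycle 25: I7→R3

cycle = 5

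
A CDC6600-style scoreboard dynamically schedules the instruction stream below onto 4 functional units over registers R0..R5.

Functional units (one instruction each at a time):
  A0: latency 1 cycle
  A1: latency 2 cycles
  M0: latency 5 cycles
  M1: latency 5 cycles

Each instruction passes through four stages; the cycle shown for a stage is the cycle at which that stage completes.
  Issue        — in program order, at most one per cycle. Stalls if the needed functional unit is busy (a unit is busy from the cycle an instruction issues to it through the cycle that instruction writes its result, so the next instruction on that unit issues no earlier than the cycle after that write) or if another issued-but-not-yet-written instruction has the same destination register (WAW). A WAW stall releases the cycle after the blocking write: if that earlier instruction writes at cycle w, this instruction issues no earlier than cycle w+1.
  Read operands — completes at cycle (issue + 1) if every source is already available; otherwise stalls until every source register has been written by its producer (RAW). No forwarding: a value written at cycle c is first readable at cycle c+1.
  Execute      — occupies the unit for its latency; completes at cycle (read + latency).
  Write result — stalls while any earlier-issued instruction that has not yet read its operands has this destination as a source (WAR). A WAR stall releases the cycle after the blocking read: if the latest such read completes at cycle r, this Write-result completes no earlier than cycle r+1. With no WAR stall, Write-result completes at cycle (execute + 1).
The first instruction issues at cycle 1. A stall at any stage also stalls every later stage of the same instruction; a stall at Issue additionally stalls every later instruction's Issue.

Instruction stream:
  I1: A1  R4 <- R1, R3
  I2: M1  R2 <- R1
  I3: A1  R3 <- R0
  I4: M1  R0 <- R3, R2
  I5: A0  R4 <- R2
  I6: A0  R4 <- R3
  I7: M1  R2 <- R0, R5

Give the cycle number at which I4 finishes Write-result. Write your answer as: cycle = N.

[I1] 1/2/4/5
[I2] 2/3/8/9
[I3] 6/7/9/10  (struct: A1 busy until I1 writes@5)
[I4] 10/11/16/17  (struct: M1 busy until I2 writes@9)
[I5] 11/12/13/14
[I6] 15/16/17/18  (struct: A0 busy until I5 writes@14)
[I7] 18/19/24/25  (struct: M1 busy until I4 writes@17)

cycle = 17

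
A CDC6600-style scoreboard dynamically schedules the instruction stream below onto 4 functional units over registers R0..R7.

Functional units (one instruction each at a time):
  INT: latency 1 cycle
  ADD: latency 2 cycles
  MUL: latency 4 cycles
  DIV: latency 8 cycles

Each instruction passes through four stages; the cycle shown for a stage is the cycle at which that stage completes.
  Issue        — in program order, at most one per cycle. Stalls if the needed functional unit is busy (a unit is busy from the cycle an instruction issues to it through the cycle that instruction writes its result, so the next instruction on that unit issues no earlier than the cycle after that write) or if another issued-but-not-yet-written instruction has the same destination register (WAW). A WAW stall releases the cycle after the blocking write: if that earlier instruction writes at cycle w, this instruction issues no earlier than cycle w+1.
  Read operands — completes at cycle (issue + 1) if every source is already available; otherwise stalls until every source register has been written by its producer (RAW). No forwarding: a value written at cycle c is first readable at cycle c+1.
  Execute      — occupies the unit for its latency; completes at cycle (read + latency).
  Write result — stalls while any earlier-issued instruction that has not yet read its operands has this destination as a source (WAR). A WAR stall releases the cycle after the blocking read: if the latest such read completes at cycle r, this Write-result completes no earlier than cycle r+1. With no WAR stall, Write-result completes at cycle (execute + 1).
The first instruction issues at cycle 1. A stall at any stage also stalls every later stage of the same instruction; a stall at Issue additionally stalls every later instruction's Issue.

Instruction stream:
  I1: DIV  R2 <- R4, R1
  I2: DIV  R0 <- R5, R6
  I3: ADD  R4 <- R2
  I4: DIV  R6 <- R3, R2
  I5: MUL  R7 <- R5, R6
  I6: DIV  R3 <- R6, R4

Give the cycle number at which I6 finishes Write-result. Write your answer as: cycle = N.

cycle = 44

t=1  I1 issues→DIV
t=2  I1 reads
t=10  I1 exec-done
t=11  I1 writes R2
t=12  I2 issues→DIV
t=13  I2 reads · I3 issues→ADD
t=14  I3 reads
t=16  I3 exec-done
t=17  I3 writes R4
t=21  I2 exec-done
t=22  I2 writes R0
t=23  I4 issues→DIV
t=24  I4 reads · I5 issues→MUL
t=32  I4 exec-done
t=33  I4 writes R6
t=34  I5 reads · I6 issues→DIV
t=35  I6 reads
t=38  I5 exec-done
t=39  I5 writes R7
t=43  I6 exec-done
t=44  I6 writes R3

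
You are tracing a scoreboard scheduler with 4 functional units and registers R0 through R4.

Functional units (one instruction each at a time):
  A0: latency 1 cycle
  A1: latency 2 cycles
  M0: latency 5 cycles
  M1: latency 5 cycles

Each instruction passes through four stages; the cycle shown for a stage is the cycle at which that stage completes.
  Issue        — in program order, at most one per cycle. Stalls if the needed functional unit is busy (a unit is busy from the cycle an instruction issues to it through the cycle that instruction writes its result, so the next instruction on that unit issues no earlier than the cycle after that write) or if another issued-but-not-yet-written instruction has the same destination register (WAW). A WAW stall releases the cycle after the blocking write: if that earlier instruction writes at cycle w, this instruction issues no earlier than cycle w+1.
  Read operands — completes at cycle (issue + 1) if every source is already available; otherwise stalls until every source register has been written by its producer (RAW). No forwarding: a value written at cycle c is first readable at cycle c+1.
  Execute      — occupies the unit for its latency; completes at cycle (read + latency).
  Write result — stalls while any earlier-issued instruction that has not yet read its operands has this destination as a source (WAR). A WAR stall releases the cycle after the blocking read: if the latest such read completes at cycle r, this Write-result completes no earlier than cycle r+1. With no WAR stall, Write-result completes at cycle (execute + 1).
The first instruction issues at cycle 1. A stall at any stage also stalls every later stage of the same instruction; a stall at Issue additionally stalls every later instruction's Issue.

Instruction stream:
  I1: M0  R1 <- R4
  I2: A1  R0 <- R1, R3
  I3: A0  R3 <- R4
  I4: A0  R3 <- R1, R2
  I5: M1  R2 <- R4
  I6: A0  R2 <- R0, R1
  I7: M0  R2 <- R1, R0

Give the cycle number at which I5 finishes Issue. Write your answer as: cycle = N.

cycle = 12

I1: IS=1 RO=2 EX=7 WR=8
I2: IS=2 RO=9 EX=11 WR=12  [RAW R1: wait I1 write@8]
I3: IS=3 RO=4 EX=5 WR=10  [WAR R3: wait I2 read@9]
I4: IS=11 RO=12 EX=13 WR=14  [struct: A0 busy until I3 writes@10]
I5: IS=12 RO=13 EX=18 WR=19
I6: IS=20 RO=21 EX=22 WR=23  [WAW R2: wait I5 write@19]
I7: IS=24 RO=25 EX=30 WR=31  [WAW R2: wait I6 write@23]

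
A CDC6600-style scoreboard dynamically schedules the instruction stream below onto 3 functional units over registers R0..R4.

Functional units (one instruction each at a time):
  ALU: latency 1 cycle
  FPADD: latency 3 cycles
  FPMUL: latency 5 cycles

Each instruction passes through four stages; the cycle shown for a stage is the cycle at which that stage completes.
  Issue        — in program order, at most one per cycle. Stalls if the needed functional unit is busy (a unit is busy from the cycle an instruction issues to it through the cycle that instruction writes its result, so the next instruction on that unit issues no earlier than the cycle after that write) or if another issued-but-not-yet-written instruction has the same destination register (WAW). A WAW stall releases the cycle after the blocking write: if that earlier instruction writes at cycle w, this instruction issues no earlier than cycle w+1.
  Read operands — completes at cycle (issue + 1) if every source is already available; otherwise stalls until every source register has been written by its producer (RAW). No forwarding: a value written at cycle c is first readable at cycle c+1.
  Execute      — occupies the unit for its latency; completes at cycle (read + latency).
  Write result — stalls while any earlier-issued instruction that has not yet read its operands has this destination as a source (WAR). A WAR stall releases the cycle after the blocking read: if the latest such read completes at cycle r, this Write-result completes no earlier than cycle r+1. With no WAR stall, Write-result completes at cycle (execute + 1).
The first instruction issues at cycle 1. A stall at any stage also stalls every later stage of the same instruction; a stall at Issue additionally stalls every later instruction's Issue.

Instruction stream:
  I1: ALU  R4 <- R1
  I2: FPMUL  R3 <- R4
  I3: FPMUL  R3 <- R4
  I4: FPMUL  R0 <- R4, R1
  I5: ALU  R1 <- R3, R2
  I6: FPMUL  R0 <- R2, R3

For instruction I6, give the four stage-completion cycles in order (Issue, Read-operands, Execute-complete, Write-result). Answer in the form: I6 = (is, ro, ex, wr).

cycle 1: I1 issues→ALU
cycle 2: I1 reads, I2 issues→FPMUL
cycle 3: I1 exec-done
cycle 4: I1 writes R4
cycle 5: I2 reads
cycle 10: I2 exec-done
cycle 11: I2 writes R3
cycle 12: I3 issues→FPMUL
cycle 13: I3 reads
cycle 18: I3 exec-done
cycle 19: I3 writes R3
cycle 20: I4 issues→FPMUL
cycle 21: I4 reads, I5 issues→ALU
cycle 22: I5 reads
cycle 23: I5 exec-done
cycle 24: I5 writes R1
cycle 26: I4 exec-done
cycle 27: I4 writes R0
cycle 28: I6 issues→FPMUL
cycle 29: I6 reads
cycle 34: I6 exec-done
cycle 35: I6 writes R0

I6 = (28, 29, 34, 35)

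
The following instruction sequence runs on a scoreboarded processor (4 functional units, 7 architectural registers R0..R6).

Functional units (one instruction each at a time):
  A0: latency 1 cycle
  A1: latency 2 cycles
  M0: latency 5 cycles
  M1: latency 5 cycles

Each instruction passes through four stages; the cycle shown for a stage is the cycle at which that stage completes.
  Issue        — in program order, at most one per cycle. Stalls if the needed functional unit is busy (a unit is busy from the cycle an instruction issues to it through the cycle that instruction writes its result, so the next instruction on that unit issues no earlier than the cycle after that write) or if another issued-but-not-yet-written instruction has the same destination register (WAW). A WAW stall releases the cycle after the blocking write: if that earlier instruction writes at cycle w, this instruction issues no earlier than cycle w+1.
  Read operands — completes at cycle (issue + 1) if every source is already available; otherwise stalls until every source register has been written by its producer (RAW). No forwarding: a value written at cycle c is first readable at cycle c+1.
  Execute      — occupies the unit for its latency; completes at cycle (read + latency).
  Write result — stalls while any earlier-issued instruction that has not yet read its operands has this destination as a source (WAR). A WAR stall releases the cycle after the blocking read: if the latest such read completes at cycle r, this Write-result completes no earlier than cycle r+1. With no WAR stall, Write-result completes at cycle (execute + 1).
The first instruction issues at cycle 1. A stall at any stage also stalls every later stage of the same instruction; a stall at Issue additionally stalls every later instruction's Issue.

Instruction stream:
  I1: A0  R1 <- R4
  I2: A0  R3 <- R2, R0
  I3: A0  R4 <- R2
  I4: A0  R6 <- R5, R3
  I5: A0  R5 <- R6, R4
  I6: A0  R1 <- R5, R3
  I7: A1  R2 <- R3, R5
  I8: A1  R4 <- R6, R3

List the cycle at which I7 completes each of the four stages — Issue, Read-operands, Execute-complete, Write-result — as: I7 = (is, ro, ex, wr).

cycle 1: issue I1 (A0)
cycle 2: I1 read-ops
cycle 3: I1 finished on A0
cycle 4: I1→R1
cycle 5: issue I2 (A0)
cycle 6: I2 read-ops
cycle 7: I2 finished on A0
cycle 8: I2→R3
cycle 9: issue I3 (A0)
cycle 10: I3 read-ops
cycle 11: I3 finished on A0
cycle 12: I3→R4
cycle 13: issue I4 (A0)
cycle 14: I4 read-ops
cycle 15: I4 finished on A0
cycle 16: I4→R6
cycle 17: issue I5 (A0)
cycle 18: I5 read-ops
cycle 19: I5 finished on A0
cycle 20: I5→R5
cycle 21: issue I6 (A0)
cycle 22: I6 read-ops · issue I7 (A1)
cycle 23: I6 finished on A0 · I7 read-ops
cycle 24: I6→R1
cycle 25: I7 finished on A1
cycle 26: I7→R2
cycle 27: issue I8 (A1)
cycle 28: I8 read-ops
cycle 30: I8 finished on A1
cycle 31: I8→R4

I7 = (22, 23, 25, 26)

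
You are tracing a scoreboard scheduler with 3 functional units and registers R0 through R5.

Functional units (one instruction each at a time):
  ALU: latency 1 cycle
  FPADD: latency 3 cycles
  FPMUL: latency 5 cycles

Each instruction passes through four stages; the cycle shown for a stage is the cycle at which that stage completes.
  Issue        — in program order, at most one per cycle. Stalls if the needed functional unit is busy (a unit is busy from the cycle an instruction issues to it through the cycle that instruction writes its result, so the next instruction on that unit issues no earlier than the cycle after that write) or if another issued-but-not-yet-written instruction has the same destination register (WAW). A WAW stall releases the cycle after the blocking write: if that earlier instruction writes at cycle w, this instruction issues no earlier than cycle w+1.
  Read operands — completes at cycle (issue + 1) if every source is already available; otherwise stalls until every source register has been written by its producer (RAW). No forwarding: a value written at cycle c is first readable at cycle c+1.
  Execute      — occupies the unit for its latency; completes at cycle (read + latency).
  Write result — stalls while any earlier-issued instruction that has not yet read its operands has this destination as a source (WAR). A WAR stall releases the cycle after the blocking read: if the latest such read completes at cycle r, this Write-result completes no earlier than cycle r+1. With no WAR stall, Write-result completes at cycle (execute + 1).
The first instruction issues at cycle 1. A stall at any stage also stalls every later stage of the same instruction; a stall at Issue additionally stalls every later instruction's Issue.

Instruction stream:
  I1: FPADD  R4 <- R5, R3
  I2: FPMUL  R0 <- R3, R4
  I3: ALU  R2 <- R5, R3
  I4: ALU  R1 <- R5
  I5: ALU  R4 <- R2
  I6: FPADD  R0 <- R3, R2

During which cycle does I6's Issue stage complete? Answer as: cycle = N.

cycle = 14

[1] I1 dispatched to FPADD
[2] I1 operands ready | I2 dispatched to FPMUL
[3] I3 dispatched to ALU
[4] I3 operands ready
[5] I1 complete | I3 complete
[6] R4←I1 | R2←I3
[7] I2 operands ready | I4 dispatched to ALU
[8] I4 operands ready
[9] I4 complete
[10] R1←I4
[11] I5 dispatched to ALU
[12] I2 complete | I5 operands ready
[13] R0←I2 | I5 complete
[14] R4←I5 | I6 dispatched to FPADD
[15] I6 operands ready
[18] I6 complete
[19] R0←I6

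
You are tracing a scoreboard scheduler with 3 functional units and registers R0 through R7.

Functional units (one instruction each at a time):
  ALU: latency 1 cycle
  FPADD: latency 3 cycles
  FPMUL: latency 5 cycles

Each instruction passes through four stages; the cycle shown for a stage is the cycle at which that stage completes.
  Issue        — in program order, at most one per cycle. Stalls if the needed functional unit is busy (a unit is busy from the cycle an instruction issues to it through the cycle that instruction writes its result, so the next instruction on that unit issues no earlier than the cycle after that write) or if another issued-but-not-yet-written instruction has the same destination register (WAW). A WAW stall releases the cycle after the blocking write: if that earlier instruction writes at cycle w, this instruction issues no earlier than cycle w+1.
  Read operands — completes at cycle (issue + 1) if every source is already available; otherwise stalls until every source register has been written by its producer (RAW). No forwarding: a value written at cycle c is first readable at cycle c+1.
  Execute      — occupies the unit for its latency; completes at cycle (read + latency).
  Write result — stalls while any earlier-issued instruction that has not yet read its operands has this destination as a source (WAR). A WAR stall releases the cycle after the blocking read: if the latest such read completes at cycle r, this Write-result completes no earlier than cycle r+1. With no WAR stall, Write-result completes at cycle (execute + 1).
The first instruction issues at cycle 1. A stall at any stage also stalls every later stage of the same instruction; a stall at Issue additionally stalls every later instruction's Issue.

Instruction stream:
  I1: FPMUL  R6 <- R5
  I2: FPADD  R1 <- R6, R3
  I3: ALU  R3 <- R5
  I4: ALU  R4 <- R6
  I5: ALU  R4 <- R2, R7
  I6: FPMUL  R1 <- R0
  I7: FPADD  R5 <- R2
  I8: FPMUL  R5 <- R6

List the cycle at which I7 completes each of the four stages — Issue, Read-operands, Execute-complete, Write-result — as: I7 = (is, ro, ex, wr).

1) issue 1, read 2, done 7, write 8
2) issue 2, read 9, done 12, write 13  <RAW R6: wait I1 write@8>
3) issue 3, read 4, done 5, write 10  <WAR R3: wait I2 read@9>
4) issue 11, read 12, done 13, write 14  <struct: ALU busy until I3 writes@10>
5) issue 15, read 16, done 17, write 18  <struct: ALU busy until I4 writes@14>
6) issue 16, read 17, done 22, write 23
7) issue 17, read 18, done 21, write 22
8) issue 24, read 25, done 30, write 31  <struct: FPMUL busy until I6 writes@23>

I7 = (17, 18, 21, 22)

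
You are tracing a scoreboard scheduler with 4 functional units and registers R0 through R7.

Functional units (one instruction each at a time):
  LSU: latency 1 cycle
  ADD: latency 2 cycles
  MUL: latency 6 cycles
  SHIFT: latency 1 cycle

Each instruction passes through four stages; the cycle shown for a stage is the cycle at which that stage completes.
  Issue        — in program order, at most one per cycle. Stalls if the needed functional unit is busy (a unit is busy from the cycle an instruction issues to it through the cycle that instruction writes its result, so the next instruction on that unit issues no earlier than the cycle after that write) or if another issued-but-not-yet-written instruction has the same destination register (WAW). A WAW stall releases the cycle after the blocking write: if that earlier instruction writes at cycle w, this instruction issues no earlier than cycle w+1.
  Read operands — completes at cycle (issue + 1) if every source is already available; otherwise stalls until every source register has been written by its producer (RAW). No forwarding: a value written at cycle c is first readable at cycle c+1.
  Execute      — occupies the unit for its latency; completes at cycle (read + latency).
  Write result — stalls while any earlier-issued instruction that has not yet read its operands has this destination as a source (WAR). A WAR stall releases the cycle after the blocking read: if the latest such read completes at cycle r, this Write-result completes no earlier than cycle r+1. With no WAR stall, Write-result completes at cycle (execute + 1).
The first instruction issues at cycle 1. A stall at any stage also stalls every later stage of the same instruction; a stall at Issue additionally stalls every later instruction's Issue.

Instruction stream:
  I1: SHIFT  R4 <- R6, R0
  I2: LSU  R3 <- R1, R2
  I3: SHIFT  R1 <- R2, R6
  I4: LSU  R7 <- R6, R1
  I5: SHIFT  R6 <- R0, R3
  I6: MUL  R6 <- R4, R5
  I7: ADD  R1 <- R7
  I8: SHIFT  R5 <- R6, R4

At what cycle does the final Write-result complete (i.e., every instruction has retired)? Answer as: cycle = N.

cycle = 24

t=1  issue I1 (SHIFT)
t=2  I1 read-ops | issue I2 (LSU)
t=3  I1 finished on SHIFT | I2 read-ops
t=4  I1→R4 | I2 finished on LSU
t=5  I2→R3 | issue I3 (SHIFT)
t=6  I3 read-ops | issue I4 (LSU)
t=7  I3 finished on SHIFT
t=8  I3→R1
t=9  I4 read-ops | issue I5 (SHIFT)
t=10  I4 finished on LSU | I5 read-ops
t=11  I4→R7 | I5 finished on SHIFT
t=12  I5→R6
t=13  issue I6 (MUL)
t=14  I6 read-ops | issue I7 (ADD)
t=15  I7 read-ops | issue I8 (SHIFT)
t=17  I7 finished on ADD
t=18  I7→R1
t=20  I6 finished on MUL
t=21  I6→R6
t=22  I8 read-ops
t=23  I8 finished on SHIFT
t=24  I8→R5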